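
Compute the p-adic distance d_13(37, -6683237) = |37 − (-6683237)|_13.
d_13(37, -6683237) = 1/371293

Step 1 — x − y = 37 − (-6683237) = 6683274. Step 2 — v_13(6683274) = 5 (factor: 6683274 = (13^5 · 18); the sign does not affect v_p). Step 3 — |x − y|_13 = 13^{-5} = 1/371293.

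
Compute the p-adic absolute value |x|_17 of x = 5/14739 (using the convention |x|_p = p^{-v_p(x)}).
|5/14739|_17 = 4913

Step 1 — compute v_17(x) by factoring powers of 17 out of the numerator and denominator: v_17(5/14739) = -3. Step 2 — apply |x|_p = p^{-v_p(x)} = 17^{3} = 4913.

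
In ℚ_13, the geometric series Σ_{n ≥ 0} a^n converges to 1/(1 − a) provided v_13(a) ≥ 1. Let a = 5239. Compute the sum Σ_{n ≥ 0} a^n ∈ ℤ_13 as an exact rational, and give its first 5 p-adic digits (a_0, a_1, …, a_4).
Σ a^n = 1/(1 − a) = -1/5238;  first 5 digits = (1, 0, 5, 2, 12)

v_13(a) = 2 ≥ 1, so the series converges in ℤ_13 to 1/(1 − a) = 1/(1 − 5239) = -1/5238. Expand this rational in ℤ_13: compute digits iteratively via d_i = x_i mod 13, x_{i+1} = (x_i − d_i)/13. The first 5 digits are (1, 0, 5, 2, 12).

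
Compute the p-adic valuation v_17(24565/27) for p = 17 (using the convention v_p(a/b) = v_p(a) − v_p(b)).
v_17(24565/27) = 3

Factor powers of 17 from the numerator and denominator of the reduced fraction: 24565 = 17^3 · 5 and 27 = 17^0 · 27. Apply v_p(a/b) = v_p(a) − v_p(b): v_17(24565/27) = 3 − 0 = 3.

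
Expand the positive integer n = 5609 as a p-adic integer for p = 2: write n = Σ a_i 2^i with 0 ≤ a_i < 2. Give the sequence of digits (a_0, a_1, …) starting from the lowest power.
(a_0, a_1, …) = (1, 0, 0, 1, 0, 1, 1, 1, 1, 0, 1, 0, 1)

Repeated division by 2 gives the digits low-to-high: 5609 = 1 + 1·2^3 + 1·2^5 + 1·2^6 + 1·2^7 + 1·2^8 + 1·2^10 + 1·2^12. Digit sequence: (1, 0, 0, 1, 0, 1, 1, 1, 1, 0, 1, 0, 1).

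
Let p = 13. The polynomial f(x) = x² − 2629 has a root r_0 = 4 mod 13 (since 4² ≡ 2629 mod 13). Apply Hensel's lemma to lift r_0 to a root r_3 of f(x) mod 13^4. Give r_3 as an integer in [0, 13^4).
r_3 = 15097 (mod 28561)

Hensel's recurrence: r_{i+1} = r_i − f(r_i)·(f′(r_i))^{-1} mod 13^{i+2}, with f′(x) = 2x. Iterate:
  r_0 = 4 (mod 13)
  r_1 = 56 (mod 169)
  r_2 = 1915 (mod 2197)
  r_3 = 15097 (mod 28561)
Final: r_3 = 15097, and one checks f(r_3) ≡ 0 mod 13^4.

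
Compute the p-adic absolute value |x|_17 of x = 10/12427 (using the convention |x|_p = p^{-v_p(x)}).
|10/12427|_17 = 289

Step 1 — compute v_17(x) by factoring powers of 17 out of the numerator and denominator: v_17(10/12427) = -2. Step 2 — apply |x|_p = p^{-v_p(x)} = 17^{2} = 289.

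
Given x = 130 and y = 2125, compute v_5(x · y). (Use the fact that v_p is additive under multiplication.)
v_5(276250) = 4

v_p(x) = 1 (factor: 130 = 5^1 · 26); v_p(y) = 3 (factor: 2125 = 5^3 · 17). Additivity: v_p(xy) = v_p(x) + v_p(y) = 1 + 3 = 4. (Direct check: xy = 276250 = 5^4 · (442).)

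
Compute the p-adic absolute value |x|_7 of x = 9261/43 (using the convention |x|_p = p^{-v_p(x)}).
|9261/43|_7 = 1/343

Step 1 — compute v_7(x) by factoring powers of 7 out of the numerator and denominator: v_7(9261/43) = 3. Step 2 — apply |x|_p = p^{-v_p(x)} = 7^{-3} = 1/343.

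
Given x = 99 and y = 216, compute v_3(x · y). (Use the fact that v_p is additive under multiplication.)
v_3(21384) = 5

v_p(x) = 2 (factor: 99 = 3^2 · 11); v_p(y) = 3 (factor: 216 = 3^3 · 8). Additivity: v_p(xy) = v_p(x) + v_p(y) = 2 + 3 = 5. (Direct check: xy = 21384 = 3^5 · (88).)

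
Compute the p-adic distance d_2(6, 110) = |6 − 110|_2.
d_2(6, 110) = 1/8

Step 1 — x − y = 6 − 110 = -104. Step 2 — v_2(-104) = 3 (factor: -104 = −(2^3 · 13); the sign does not affect v_p). Step 3 — |x − y|_2 = 2^{-3} = 1/8.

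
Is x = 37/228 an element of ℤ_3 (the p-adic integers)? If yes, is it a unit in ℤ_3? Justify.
x ∉ ℤ_3 (v_3(x) = -1 < 0)

ℤ_3 = {x ∈ ℚ_3 : v_3(x) ≥ 0} and ℤ_3^× = {x ∈ ℤ_3 : v_3(x) = 0}. Here v_3(37/228) = v_3(num) − v_3(den) = -1; compare against these criteria.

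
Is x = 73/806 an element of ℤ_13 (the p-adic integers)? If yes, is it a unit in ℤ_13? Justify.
x ∉ ℤ_13 (v_13(x) = -1 < 0)

ℤ_13 = {x ∈ ℚ_13 : v_13(x) ≥ 0} and ℤ_13^× = {x ∈ ℤ_13 : v_13(x) = 0}. Here v_13(73/806) = v_13(num) − v_13(den) = -1; compare against these criteria.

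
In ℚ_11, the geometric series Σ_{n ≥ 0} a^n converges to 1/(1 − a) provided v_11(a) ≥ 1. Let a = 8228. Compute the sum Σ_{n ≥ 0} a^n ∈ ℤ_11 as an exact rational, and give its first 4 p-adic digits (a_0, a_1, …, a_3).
Σ a^n = 1/(1 − a) = -1/8227;  first 4 digits = (1, 0, 2, 6)

v_11(a) = 2 ≥ 1, so the series converges in ℤ_11 to 1/(1 − a) = 1/(1 − 8228) = -1/8227. Expand this rational in ℤ_11: compute digits iteratively via d_i = x_i mod 11, x_{i+1} = (x_i − d_i)/11. The first 4 digits are (1, 0, 2, 6).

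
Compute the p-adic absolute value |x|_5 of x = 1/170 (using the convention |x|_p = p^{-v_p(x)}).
|1/170|_5 = 5

Step 1 — compute v_5(x) by factoring powers of 5 out of the numerator and denominator: v_5(1/170) = -1. Step 2 — apply |x|_p = p^{-v_p(x)} = 5^{1} = 5.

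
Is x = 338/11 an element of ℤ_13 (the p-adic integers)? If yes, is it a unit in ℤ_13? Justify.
x ∈ ℤ_13 but not a unit; v_13(x) = 2 > 0

ℤ_13 = {x ∈ ℚ_13 : v_13(x) ≥ 0} and ℤ_13^× = {x ∈ ℤ_13 : v_13(x) = 0}. Here v_13(338/11) = v_13(num) − v_13(den) = 2; compare against these criteria.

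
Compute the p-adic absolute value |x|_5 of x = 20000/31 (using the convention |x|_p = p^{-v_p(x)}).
|20000/31|_5 = 1/625

Step 1 — compute v_5(x) by factoring powers of 5 out of the numerator and denominator: v_5(20000/31) = 4. Step 2 — apply |x|_p = p^{-v_p(x)} = 5^{-4} = 1/625.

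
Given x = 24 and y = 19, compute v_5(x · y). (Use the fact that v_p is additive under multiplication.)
v_5(456) = 0

v_p(x) = 0 (factor: 24 = 5^0 · 24); v_p(y) = 0 (factor: 19 = 5^0 · 19). Additivity: v_p(xy) = v_p(x) + v_p(y) = 0 + 0 = 0. (Direct check: xy = 456 = 5^0 · (456).)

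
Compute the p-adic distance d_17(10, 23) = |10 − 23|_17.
d_17(10, 23) = 1

Step 1 — x − y = 10 − 23 = -13. Step 2 — v_17(-13) = 0 (factor: -13 = −(17^0 · 13); the sign does not affect v_p). Step 3 — |x − y|_17 = 17^{0} = 1.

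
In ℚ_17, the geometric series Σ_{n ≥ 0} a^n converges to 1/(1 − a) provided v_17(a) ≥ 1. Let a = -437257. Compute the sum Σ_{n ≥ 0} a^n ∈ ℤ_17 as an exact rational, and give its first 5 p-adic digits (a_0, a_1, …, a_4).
Σ a^n = 1/(1 − a) = 1/437258;  first 5 digits = (1, 0, 0, 13, 11)

v_17(a) = 3 ≥ 1, so the series converges in ℤ_17 to 1/(1 − a) = 1/(1 − (-437257)) = 1/437258. Expand this rational in ℤ_17: compute digits iteratively via d_i = x_i mod 17, x_{i+1} = (x_i − d_i)/17. The first 5 digits are (1, 0, 0, 13, 11).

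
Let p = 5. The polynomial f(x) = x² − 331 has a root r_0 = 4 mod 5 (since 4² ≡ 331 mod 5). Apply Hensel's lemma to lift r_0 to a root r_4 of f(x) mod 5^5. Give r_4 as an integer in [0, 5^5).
r_4 = 1759 (mod 3125)

Hensel's recurrence: r_{i+1} = r_i − f(r_i)·(f′(r_i))^{-1} mod 5^{i+2}, with f′(x) = 2x. Iterate:
  r_0 = 4 (mod 5)
  r_1 = 9 (mod 25)
  r_2 = 9 (mod 125)
  r_3 = 509 (mod 625)
  r_4 = 1759 (mod 3125)
Final: r_4 = 1759, and one checks f(r_4) ≡ 0 mod 5^5.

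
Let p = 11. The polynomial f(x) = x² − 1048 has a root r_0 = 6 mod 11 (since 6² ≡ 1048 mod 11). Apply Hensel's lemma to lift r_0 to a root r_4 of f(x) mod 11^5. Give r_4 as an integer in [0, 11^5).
r_4 = 69141 (mod 161051)

Hensel's recurrence: r_{i+1} = r_i − f(r_i)·(f′(r_i))^{-1} mod 11^{i+2}, with f′(x) = 2x. Iterate:
  r_0 = 6 (mod 11)
  r_1 = 50 (mod 121)
  r_2 = 1260 (mod 1331)
  r_3 = 10577 (mod 14641)
  r_4 = 69141 (mod 161051)
Final: r_4 = 69141, and one checks f(r_4) ≡ 0 mod 11^5.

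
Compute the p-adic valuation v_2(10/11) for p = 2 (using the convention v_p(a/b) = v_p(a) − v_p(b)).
v_2(10/11) = 1

Factor powers of 2 from the numerator and denominator of the reduced fraction: 10 = 2^1 · 5 and 11 = 2^0 · 11. Apply v_p(a/b) = v_p(a) − v_p(b): v_2(10/11) = 1 − 0 = 1.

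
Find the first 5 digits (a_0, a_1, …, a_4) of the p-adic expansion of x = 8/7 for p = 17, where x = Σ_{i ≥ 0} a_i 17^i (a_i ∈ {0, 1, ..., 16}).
(a_0, …, a_4) = (6, 7, 2, 12, 9)

v_17(8/7) = 0 (numerator and denominator both coprime to 17), so x ∈ ℤ_17^×. Compute digits iteratively via a_i = x_i mod 17, x_{i+1} = (x_i − a_i)/17, with x_0 = x:
  x_0 = 8/7;  a_0 = 6;  x_1 = (x_0 − 6)/17 = -2/7
  x_1 = -2/7;  a_1 = 7;  x_2 = (x_1 − 7)/17 = -3/7
  x_2 = -3/7;  a_2 = 2;  x_3 = (x_2 − 2)/17 = -1/7
  x_3 = -1/7;  a_3 = 12;  x_4 = (x_3 − 12)/17 = -5/7
  x_4 = -5/7;  a_4 = 9;  x_5 = (x_4 − 9)/17 = -4/7
Digits: (6, 7, 2, 12, 9).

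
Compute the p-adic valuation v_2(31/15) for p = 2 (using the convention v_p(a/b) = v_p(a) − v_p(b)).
v_2(31/15) = 0

Factor powers of 2 from the numerator and denominator of the reduced fraction: 31 = 2^0 · 31 and 15 = 2^0 · 15. Apply v_p(a/b) = v_p(a) − v_p(b): v_2(31/15) = 0 − 0 = 0.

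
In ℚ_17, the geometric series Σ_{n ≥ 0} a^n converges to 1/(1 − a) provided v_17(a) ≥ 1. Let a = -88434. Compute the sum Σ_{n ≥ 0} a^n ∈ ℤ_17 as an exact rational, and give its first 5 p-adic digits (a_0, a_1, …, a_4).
Σ a^n = 1/(1 − a) = 1/88435;  first 5 digits = (1, 0, 0, 16, 15)

v_17(a) = 3 ≥ 1, so the series converges in ℤ_17 to 1/(1 − a) = 1/(1 − (-88434)) = 1/88435. Expand this rational in ℤ_17: compute digits iteratively via d_i = x_i mod 17, x_{i+1} = (x_i − d_i)/17. The first 5 digits are (1, 0, 0, 16, 15).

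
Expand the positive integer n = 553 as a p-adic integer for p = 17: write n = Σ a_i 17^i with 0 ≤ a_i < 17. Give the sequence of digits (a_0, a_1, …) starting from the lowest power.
(a_0, a_1, …) = (9, 15, 1)

Repeated division by 17 gives the digits low-to-high: 553 = 9 + 15·17^1 + 1·17^2. Digit sequence: (9, 15, 1).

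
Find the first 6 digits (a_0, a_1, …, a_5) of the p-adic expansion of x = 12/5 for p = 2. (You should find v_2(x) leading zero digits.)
(a_0, …, a_5) = (0, 0, 1, 1, 1, 0)

v_2(12/5) = 2, so a_0 = ... = a_1 = 0. Factor out: x = 2^2 · u with u = 3/5 a unit in ℤ_2. Expand u iteratively via a_{v+i} = u_i mod 2, u_{i+1} = (u_i − a_{v+i})/2:
  u_0 = 3/5;  a_2 = 1;  u_1 = (u_0 − 1)/2 = -1/5
  u_1 = -1/5;  a_3 = 1;  u_2 = (u_1 − 1)/2 = -3/5
  u_2 = -3/5;  a_4 = 1;  u_3 = (u_2 − 1)/2 = -4/5
  u_3 = -4/5;  a_5 = 0;  u_4 = (u_3 − 0)/2 = -2/5
Digits: (0, 0, 1, 1, 1, 0).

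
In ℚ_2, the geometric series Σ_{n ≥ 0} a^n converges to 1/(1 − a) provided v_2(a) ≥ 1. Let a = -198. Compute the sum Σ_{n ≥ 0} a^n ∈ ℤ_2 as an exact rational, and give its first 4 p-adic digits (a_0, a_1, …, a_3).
Σ a^n = 1/(1 − a) = 1/199;  first 4 digits = (1, 1, 1, 0)

v_2(a) = 1 ≥ 1, so the series converges in ℤ_2 to 1/(1 − a) = 1/(1 − (-198)) = 1/199. Expand this rational in ℤ_2: compute digits iteratively via d_i = x_i mod 2, x_{i+1} = (x_i − d_i)/2. The first 4 digits are (1, 1, 1, 0).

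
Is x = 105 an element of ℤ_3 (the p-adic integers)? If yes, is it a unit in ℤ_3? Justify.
x ∈ ℤ_3 but not a unit; v_3(x) = 1 > 0

ℤ_3 = {x ∈ ℚ_3 : v_3(x) ≥ 0} and ℤ_3^× = {x ∈ ℤ_3 : v_3(x) = 0}. Here v_3(105) = v_3(num) − v_3(den) = 1; compare against these criteria.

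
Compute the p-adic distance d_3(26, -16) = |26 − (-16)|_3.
d_3(26, -16) = 1/3

Step 1 — x − y = 26 − (-16) = 42. Step 2 — v_3(42) = 1 (factor: 42 = (3^1 · 14); the sign does not affect v_p). Step 3 — |x − y|_3 = 3^{-1} = 1/3.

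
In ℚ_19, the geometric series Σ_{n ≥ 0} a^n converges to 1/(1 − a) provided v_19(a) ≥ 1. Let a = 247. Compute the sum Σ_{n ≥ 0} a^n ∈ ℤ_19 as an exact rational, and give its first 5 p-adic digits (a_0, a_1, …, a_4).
Σ a^n = 1/(1 − a) = -1/246;  first 5 digits = (1, 13, 17, 1, 6)

v_19(a) = 1 ≥ 1, so the series converges in ℤ_19 to 1/(1 − a) = 1/(1 − 247) = -1/246. Expand this rational in ℤ_19: compute digits iteratively via d_i = x_i mod 19, x_{i+1} = (x_i − d_i)/19. The first 5 digits are (1, 13, 17, 1, 6).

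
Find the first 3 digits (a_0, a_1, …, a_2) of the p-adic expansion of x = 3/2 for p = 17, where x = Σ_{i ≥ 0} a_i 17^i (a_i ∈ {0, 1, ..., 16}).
(a_0, …, a_2) = (10, 8, 8)

v_17(3/2) = 0 (numerator and denominator both coprime to 17), so x ∈ ℤ_17^×. Compute digits iteratively via a_i = x_i mod 17, x_{i+1} = (x_i − a_i)/17, with x_0 = x:
  x_0 = 3/2;  a_0 = 10;  x_1 = (x_0 − 10)/17 = -1/2
  x_1 = -1/2;  a_1 = 8;  x_2 = (x_1 − 8)/17 = -1/2
  x_2 = -1/2;  a_2 = 8;  x_3 = (x_2 − 8)/17 = -1/2
Digits: (10, 8, 8).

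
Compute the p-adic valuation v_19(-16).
v_19(-16) = 0

v_19(n) is the largest exponent k such that 19^k divides n. Factor out: -16 = -19^0 · 16. (Sign doesn't affect v_p.) So v_19(-16) = 0.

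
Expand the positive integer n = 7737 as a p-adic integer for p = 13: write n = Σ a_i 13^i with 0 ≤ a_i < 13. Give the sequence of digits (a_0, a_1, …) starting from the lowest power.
(a_0, a_1, …) = (2, 10, 6, 3)

Repeated division by 13 gives the digits low-to-high: 7737 = 2 + 10·13^1 + 6·13^2 + 3·13^3. Digit sequence: (2, 10, 6, 3).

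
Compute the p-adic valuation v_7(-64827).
v_7(-64827) = 4

v_7(n) is the largest exponent k such that 7^k divides n. Factor out: -64827 = -7^4 · 27. (Sign doesn't affect v_p.) So v_7(-64827) = 4.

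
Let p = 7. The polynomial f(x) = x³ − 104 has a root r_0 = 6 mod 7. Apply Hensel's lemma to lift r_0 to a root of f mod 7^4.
r_3 = 2288 (mod 2401)

Hensel: r_{i+1} = r_i − f(r_i)/f′(r_i) mod 7^{i+2}, where f′(x) = 3x². Iterate:
  r_0 = 6 (mod 7)
  r_1 = 34 (mod 49)
  r_2 = 230 (mod 343)
  r_3 = 2288 (mod 2401)
Final: r = 2288 with f(r) ≡ 0 mod 7^4.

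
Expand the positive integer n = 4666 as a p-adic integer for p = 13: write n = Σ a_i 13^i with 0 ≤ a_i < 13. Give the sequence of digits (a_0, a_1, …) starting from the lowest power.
(a_0, a_1, …) = (12, 7, 1, 2)

Repeated division by 13 gives the digits low-to-high: 4666 = 12 + 7·13^1 + 1·13^2 + 2·13^3. Digit sequence: (12, 7, 1, 2).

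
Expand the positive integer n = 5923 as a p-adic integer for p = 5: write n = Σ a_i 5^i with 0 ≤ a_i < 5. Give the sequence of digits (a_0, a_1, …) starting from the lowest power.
(a_0, a_1, …) = (3, 4, 1, 2, 4, 1)

Repeated division by 5 gives the digits low-to-high: 5923 = 3 + 4·5^1 + 1·5^2 + 2·5^3 + 4·5^4 + 1·5^5. Digit sequence: (3, 4, 1, 2, 4, 1).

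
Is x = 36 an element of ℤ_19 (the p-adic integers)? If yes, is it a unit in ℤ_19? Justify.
x ∈ ℤ_19^× (unit); v_19(x) = 0

ℤ_19 = {x ∈ ℚ_19 : v_19(x) ≥ 0} and ℤ_19^× = {x ∈ ℤ_19 : v_19(x) = 0}. Here v_19(36) = v_19(num) − v_19(den) = 0; compare against these criteria.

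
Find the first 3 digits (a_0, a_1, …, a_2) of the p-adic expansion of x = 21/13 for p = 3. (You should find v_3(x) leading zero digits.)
(a_0, …, a_2) = (0, 1, 1)

v_3(21/13) = 1, so a_0 = ... = a_0 = 0. Factor out: x = 3^1 · u with u = 7/13 a unit in ℤ_3. Expand u iteratively via a_{v+i} = u_i mod 3, u_{i+1} = (u_i − a_{v+i})/3:
  u_0 = 7/13;  a_1 = 1;  u_1 = (u_0 − 1)/3 = -2/13
  u_1 = -2/13;  a_2 = 1;  u_2 = (u_1 − 1)/3 = -5/13
Digits: (0, 1, 1).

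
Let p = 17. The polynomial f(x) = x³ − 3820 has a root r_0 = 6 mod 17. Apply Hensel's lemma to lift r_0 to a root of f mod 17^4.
r_3 = 77288 (mod 83521)

Hensel: r_{i+1} = r_i − f(r_i)/f′(r_i) mod 17^{i+2}, where f′(x) = 3x². Iterate:
  r_0 = 6 (mod 17)
  r_1 = 125 (mod 289)
  r_2 = 3593 (mod 4913)
  r_3 = 77288 (mod 83521)
Final: r = 77288 with f(r) ≡ 0 mod 17^4.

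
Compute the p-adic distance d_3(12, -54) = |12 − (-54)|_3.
d_3(12, -54) = 1/3

Step 1 — x − y = 12 − (-54) = 66. Step 2 — v_3(66) = 1 (factor: 66 = (3^1 · 22); the sign does not affect v_p). Step 3 — |x − y|_3 = 3^{-1} = 1/3.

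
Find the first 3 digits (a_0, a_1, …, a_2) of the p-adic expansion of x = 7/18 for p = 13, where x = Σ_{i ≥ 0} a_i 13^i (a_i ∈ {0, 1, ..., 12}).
(a_0, …, a_2) = (4, 12, 7)

v_13(7/18) = 0 (numerator and denominator both coprime to 13), so x ∈ ℤ_13^×. Compute digits iteratively via a_i = x_i mod 13, x_{i+1} = (x_i − a_i)/13, with x_0 = x:
  x_0 = 7/18;  a_0 = 4;  x_1 = (x_0 − 4)/13 = -5/18
  x_1 = -5/18;  a_1 = 12;  x_2 = (x_1 − 12)/13 = -17/18
  x_2 = -17/18;  a_2 = 7;  x_3 = (x_2 − 7)/13 = -11/18
Digits: (4, 12, 7).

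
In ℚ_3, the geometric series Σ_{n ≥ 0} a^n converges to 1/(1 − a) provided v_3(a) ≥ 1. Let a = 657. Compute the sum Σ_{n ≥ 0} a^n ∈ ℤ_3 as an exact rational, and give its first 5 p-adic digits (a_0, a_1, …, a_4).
Σ a^n = 1/(1 − a) = -1/656;  first 5 digits = (1, 0, 1, 0, 0)

v_3(a) = 2 ≥ 1, so the series converges in ℤ_3 to 1/(1 − a) = 1/(1 − 657) = -1/656. Expand this rational in ℤ_3: compute digits iteratively via d_i = x_i mod 3, x_{i+1} = (x_i − d_i)/3. The first 5 digits are (1, 0, 1, 0, 0).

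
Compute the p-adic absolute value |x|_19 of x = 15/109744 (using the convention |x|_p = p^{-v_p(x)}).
|15/109744|_19 = 6859

Step 1 — compute v_19(x) by factoring powers of 19 out of the numerator and denominator: v_19(15/109744) = -3. Step 2 — apply |x|_p = p^{-v_p(x)} = 19^{3} = 6859.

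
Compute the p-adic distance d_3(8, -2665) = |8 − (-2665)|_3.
d_3(8, -2665) = 1/243

Step 1 — x − y = 8 − (-2665) = 2673. Step 2 — v_3(2673) = 5 (factor: 2673 = (3^5 · 11); the sign does not affect v_p). Step 3 — |x − y|_3 = 3^{-5} = 1/243.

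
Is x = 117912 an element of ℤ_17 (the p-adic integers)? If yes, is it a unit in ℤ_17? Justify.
x ∈ ℤ_17 but not a unit; v_17(x) = 3 > 0

ℤ_17 = {x ∈ ℚ_17 : v_17(x) ≥ 0} and ℤ_17^× = {x ∈ ℤ_17 : v_17(x) = 0}. Here v_17(117912) = v_17(num) − v_17(den) = 3; compare against these criteria.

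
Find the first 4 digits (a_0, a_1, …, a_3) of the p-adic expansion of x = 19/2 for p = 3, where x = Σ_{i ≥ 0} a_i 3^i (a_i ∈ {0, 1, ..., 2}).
(a_0, …, a_3) = (2, 1, 2, 1)

v_3(19/2) = 0 (numerator and denominator both coprime to 3), so x ∈ ℤ_3^×. Compute digits iteratively via a_i = x_i mod 3, x_{i+1} = (x_i − a_i)/3, with x_0 = x:
  x_0 = 19/2;  a_0 = 2;  x_1 = (x_0 − 2)/3 = 5/2
  x_1 = 5/2;  a_1 = 1;  x_2 = (x_1 − 1)/3 = 1/2
  x_2 = 1/2;  a_2 = 2;  x_3 = (x_2 − 2)/3 = -1/2
  x_3 = -1/2;  a_3 = 1;  x_4 = (x_3 − 1)/3 = -1/2
Digits: (2, 1, 2, 1).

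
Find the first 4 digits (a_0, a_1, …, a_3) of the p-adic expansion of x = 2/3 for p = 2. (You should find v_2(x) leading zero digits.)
(a_0, …, a_3) = (0, 1, 1, 0)

v_2(2/3) = 1, so a_0 = ... = a_0 = 0. Factor out: x = 2^1 · u with u = 1/3 a unit in ℤ_2. Expand u iteratively via a_{v+i} = u_i mod 2, u_{i+1} = (u_i − a_{v+i})/2:
  u_0 = 1/3;  a_1 = 1;  u_1 = (u_0 − 1)/2 = -1/3
  u_1 = -1/3;  a_2 = 1;  u_2 = (u_1 − 1)/2 = -2/3
  u_2 = -2/3;  a_3 = 0;  u_3 = (u_2 − 0)/2 = -1/3
Digits: (0, 1, 1, 0).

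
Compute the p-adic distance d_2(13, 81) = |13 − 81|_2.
d_2(13, 81) = 1/4

Step 1 — x − y = 13 − 81 = -68. Step 2 — v_2(-68) = 2 (factor: -68 = −(2^2 · 17); the sign does not affect v_p). Step 3 — |x − y|_2 = 2^{-2} = 1/4.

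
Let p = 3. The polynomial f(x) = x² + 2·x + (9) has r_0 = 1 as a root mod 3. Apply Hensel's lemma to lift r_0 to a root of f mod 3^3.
r_2 = 16 (mod 27)

Hensel: r_{i+1} = r_i − f(r_i)·(f′(r_i))^{-1} mod 3^{i+2}, f′(x) = 2x + 2. Iterate:
  r_0 = 1 (mod 3)
  r_1 = 7 (mod 9)
  r_2 = 16 (mod 27)
Final: r = 16 satisfies f(r) ≡ 0 mod 3^3.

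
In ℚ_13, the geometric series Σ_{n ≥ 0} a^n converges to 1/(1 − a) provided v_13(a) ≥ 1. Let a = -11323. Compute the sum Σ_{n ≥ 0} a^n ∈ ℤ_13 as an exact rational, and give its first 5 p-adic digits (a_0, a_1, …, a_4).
Σ a^n = 1/(1 − a) = 1/11324;  first 5 digits = (1, 0, 11, 7, 3)

v_13(a) = 2 ≥ 1, so the series converges in ℤ_13 to 1/(1 − a) = 1/(1 − (-11323)) = 1/11324. Expand this rational in ℤ_13: compute digits iteratively via d_i = x_i mod 13, x_{i+1} = (x_i − d_i)/13. The first 5 digits are (1, 0, 11, 7, 3).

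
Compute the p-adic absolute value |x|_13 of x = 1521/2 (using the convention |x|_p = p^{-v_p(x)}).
|1521/2|_13 = 1/169

Step 1 — compute v_13(x) by factoring powers of 13 out of the numerator and denominator: v_13(1521/2) = 2. Step 2 — apply |x|_p = p^{-v_p(x)} = 13^{-2} = 1/169.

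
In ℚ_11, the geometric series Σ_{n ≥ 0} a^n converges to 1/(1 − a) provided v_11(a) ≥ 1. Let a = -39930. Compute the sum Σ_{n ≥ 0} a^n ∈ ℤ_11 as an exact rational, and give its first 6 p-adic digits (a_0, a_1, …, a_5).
Σ a^n = 1/(1 − a) = 1/39931;  first 6 digits = (1, 0, 0, 3, 8, 10)

v_11(a) = 3 ≥ 1, so the series converges in ℤ_11 to 1/(1 − a) = 1/(1 − (-39930)) = 1/39931. Expand this rational in ℤ_11: compute digits iteratively via d_i = x_i mod 11, x_{i+1} = (x_i − d_i)/11. The first 6 digits are (1, 0, 0, 3, 8, 10).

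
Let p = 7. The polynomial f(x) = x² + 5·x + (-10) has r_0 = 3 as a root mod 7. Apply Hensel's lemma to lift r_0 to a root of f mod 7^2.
r_1 = 24 (mod 49)

Hensel: r_{i+1} = r_i − f(r_i)·(f′(r_i))^{-1} mod 7^{i+2}, f′(x) = 2x + 5. Iterate:
  r_0 = 3 (mod 7)
  r_1 = 24 (mod 49)
Final: r = 24 satisfies f(r) ≡ 0 mod 7^2.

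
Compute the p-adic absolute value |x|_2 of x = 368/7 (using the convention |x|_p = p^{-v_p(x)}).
|368/7|_2 = 1/16

Step 1 — compute v_2(x) by factoring powers of 2 out of the numerator and denominator: v_2(368/7) = 4. Step 2 — apply |x|_p = p^{-v_p(x)} = 2^{-4} = 1/16.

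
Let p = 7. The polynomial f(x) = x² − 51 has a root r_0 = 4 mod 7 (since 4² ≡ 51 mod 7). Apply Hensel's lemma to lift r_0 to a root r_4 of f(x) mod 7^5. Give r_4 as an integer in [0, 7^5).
r_4 = 8516 (mod 16807)

Hensel's recurrence: r_{i+1} = r_i − f(r_i)·(f′(r_i))^{-1} mod 7^{i+2}, with f′(x) = 2x. Iterate:
  r_0 = 4 (mod 7)
  r_1 = 39 (mod 49)
  r_2 = 284 (mod 343)
  r_3 = 1313 (mod 2401)
  r_4 = 8516 (mod 16807)
Final: r_4 = 8516, and one checks f(r_4) ≡ 0 mod 7^5.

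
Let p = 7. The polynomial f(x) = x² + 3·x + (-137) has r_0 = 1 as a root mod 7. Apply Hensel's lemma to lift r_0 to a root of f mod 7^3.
r_2 = 155 (mod 343)

Hensel: r_{i+1} = r_i − f(r_i)·(f′(r_i))^{-1} mod 7^{i+2}, f′(x) = 2x + 3. Iterate:
  r_0 = 1 (mod 7)
  r_1 = 8 (mod 49)
  r_2 = 155 (mod 343)
Final: r = 155 satisfies f(r) ≡ 0 mod 7^3.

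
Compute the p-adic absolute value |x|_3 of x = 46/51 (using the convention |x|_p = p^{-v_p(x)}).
|46/51|_3 = 3

Step 1 — compute v_3(x) by factoring powers of 3 out of the numerator and denominator: v_3(46/51) = -1. Step 2 — apply |x|_p = p^{-v_p(x)} = 3^{1} = 3.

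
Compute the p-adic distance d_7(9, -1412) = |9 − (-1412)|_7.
d_7(9, -1412) = 1/49

Step 1 — x − y = 9 − (-1412) = 1421. Step 2 — v_7(1421) = 2 (factor: 1421 = (7^2 · 29); the sign does not affect v_p). Step 3 — |x − y|_7 = 7^{-2} = 1/49.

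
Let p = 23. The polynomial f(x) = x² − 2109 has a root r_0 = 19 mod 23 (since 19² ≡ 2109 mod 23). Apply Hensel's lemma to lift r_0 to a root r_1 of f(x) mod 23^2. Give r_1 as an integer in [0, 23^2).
r_1 = 65 (mod 529)

Hensel's recurrence: r_{i+1} = r_i − f(r_i)·(f′(r_i))^{-1} mod 23^{i+2}, with f′(x) = 2x. Iterate:
  r_0 = 19 (mod 23)
  r_1 = 65 (mod 529)
Final: r_1 = 65, and one checks f(r_1) ≡ 0 mod 23^2.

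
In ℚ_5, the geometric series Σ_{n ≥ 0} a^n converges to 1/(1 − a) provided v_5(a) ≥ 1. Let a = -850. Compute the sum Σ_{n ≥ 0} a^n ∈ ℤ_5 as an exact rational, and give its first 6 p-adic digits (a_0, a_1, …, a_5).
Σ a^n = 1/(1 − a) = 1/851;  first 6 digits = (1, 0, 1, 3, 4, 0)

v_5(a) = 2 ≥ 1, so the series converges in ℤ_5 to 1/(1 − a) = 1/(1 − (-850)) = 1/851. Expand this rational in ℤ_5: compute digits iteratively via d_i = x_i mod 5, x_{i+1} = (x_i − d_i)/5. The first 6 digits are (1, 0, 1, 3, 4, 0).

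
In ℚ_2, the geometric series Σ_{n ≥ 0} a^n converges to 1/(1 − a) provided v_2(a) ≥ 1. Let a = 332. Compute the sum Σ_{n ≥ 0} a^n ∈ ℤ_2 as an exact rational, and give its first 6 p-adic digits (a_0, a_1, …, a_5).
Σ a^n = 1/(1 − a) = -1/331;  first 6 digits = (1, 0, 1, 1, 1, 0)

v_2(a) = 2 ≥ 1, so the series converges in ℤ_2 to 1/(1 − a) = 1/(1 − 332) = -1/331. Expand this rational in ℤ_2: compute digits iteratively via d_i = x_i mod 2, x_{i+1} = (x_i − d_i)/2. The first 6 digits are (1, 0, 1, 1, 1, 0).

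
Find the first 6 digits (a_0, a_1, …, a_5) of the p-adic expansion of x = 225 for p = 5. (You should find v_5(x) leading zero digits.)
(a_0, …, a_5) = (0, 0, 4, 1, 0, 0)

v_5(225) = 2, so a_0 = ... = a_1 = 0. Factor out: x = 5^2 · u with u = 9 a unit in ℤ_5. Expand u iteratively via a_{v+i} = u_i mod 5, u_{i+1} = (u_i − a_{v+i})/5:
  u_0 = 9;  a_2 = 4;  u_1 = (u_0 − 4)/5 = 1
  u_1 = 1;  a_3 = 1;  u_2 = (u_1 − 1)/5 = 0
  u_2 = 0;  a_4 = 0;  u_3 = (u_2 − 0)/5 = 0
  u_3 = 0;  a_5 = 0;  u_4 = (u_3 − 0)/5 = 0
Digits: (0, 0, 4, 1, 0, 0).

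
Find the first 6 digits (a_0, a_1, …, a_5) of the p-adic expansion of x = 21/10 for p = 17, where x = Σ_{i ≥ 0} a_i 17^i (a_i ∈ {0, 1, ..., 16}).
(a_0, …, a_5) = (14, 1, 5, 15, 11, 1)

v_17(21/10) = 0 (numerator and denominator both coprime to 17), so x ∈ ℤ_17^×. Compute digits iteratively via a_i = x_i mod 17, x_{i+1} = (x_i − a_i)/17, with x_0 = x:
  x_0 = 21/10;  a_0 = 14;  x_1 = (x_0 − 14)/17 = -7/10
  x_1 = -7/10;  a_1 = 1;  x_2 = (x_1 − 1)/17 = -1/10
  x_2 = -1/10;  a_2 = 5;  x_3 = (x_2 − 5)/17 = -3/10
  x_3 = -3/10;  a_3 = 15;  x_4 = (x_3 − 15)/17 = -9/10
  x_4 = -9/10;  a_4 = 11;  x_5 = (x_4 − 11)/17 = -7/10
  x_5 = -7/10;  a_5 = 1;  x_6 = (x_5 − 1)/17 = -1/10
Digits: (14, 1, 5, 15, 11, 1).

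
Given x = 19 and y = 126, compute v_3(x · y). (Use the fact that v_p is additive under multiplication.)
v_3(2394) = 2

v_p(x) = 0 (factor: 19 = 3^0 · 19); v_p(y) = 2 (factor: 126 = 3^2 · 14). Additivity: v_p(xy) = v_p(x) + v_p(y) = 0 + 2 = 2. (Direct check: xy = 2394 = 3^2 · (266).)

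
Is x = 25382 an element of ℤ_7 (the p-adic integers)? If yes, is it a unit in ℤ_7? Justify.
x ∈ ℤ_7 but not a unit; v_7(x) = 3 > 0

ℤ_7 = {x ∈ ℚ_7 : v_7(x) ≥ 0} and ℤ_7^× = {x ∈ ℤ_7 : v_7(x) = 0}. Here v_7(25382) = v_7(num) − v_7(den) = 3; compare against these criteria.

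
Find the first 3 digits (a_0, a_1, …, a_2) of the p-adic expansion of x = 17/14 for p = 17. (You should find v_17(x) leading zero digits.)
(a_0, …, a_2) = (0, 11, 3)

v_17(17/14) = 1, so a_0 = ... = a_0 = 0. Factor out: x = 17^1 · u with u = 1/14 a unit in ℤ_17. Expand u iteratively via a_{v+i} = u_i mod 17, u_{i+1} = (u_i − a_{v+i})/17:
  u_0 = 1/14;  a_1 = 11;  u_1 = (u_0 − 11)/17 = -9/14
  u_1 = -9/14;  a_2 = 3;  u_2 = (u_1 − 3)/17 = -3/14
Digits: (0, 11, 3).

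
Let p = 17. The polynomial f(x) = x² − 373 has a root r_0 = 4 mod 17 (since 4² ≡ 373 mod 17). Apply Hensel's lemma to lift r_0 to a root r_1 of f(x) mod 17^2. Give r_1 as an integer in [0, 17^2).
r_1 = 157 (mod 289)

Hensel's recurrence: r_{i+1} = r_i − f(r_i)·(f′(r_i))^{-1} mod 17^{i+2}, with f′(x) = 2x. Iterate:
  r_0 = 4 (mod 17)
  r_1 = 157 (mod 289)
Final: r_1 = 157, and one checks f(r_1) ≡ 0 mod 17^2.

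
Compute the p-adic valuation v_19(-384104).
v_19(-384104) = 3

v_19(n) is the largest exponent k such that 19^k divides n. Factor out: -384104 = -19^3 · 56. (Sign doesn't affect v_p.) So v_19(-384104) = 3.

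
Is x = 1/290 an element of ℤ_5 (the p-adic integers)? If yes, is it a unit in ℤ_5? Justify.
x ∉ ℤ_5 (v_5(x) = -1 < 0)

ℤ_5 = {x ∈ ℚ_5 : v_5(x) ≥ 0} and ℤ_5^× = {x ∈ ℤ_5 : v_5(x) = 0}. Here v_5(1/290) = v_5(num) − v_5(den) = -1; compare against these criteria.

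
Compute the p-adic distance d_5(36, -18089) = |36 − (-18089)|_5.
d_5(36, -18089) = 1/625

Step 1 — x − y = 36 − (-18089) = 18125. Step 2 — v_5(18125) = 4 (factor: 18125 = (5^4 · 29); the sign does not affect v_p). Step 3 — |x − y|_5 = 5^{-4} = 1/625.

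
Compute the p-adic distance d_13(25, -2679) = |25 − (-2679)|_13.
d_13(25, -2679) = 1/169

Step 1 — x − y = 25 − (-2679) = 2704. Step 2 — v_13(2704) = 2 (factor: 2704 = (13^2 · 16); the sign does not affect v_p). Step 3 — |x − y|_13 = 13^{-2} = 1/169.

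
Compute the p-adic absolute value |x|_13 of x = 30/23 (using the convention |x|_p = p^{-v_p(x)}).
|30/23|_13 = 1

Step 1 — compute v_13(x) by factoring powers of 13 out of the numerator and denominator: v_13(30/23) = 0. Step 2 — apply |x|_p = p^{-v_p(x)} = 13^{0} = 1.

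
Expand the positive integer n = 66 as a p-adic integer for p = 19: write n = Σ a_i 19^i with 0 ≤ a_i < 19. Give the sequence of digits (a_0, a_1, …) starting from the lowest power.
(a_0, a_1, …) = (9, 3)

Repeated division by 19 gives the digits low-to-high: 66 = 9 + 3·19^1. Digit sequence: (9, 3).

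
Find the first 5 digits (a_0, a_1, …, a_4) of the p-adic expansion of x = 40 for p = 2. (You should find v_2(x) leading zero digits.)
(a_0, …, a_4) = (0, 0, 0, 1, 0)

v_2(40) = 3, so a_0 = ... = a_2 = 0. Factor out: x = 2^3 · u with u = 5 a unit in ℤ_2. Expand u iteratively via a_{v+i} = u_i mod 2, u_{i+1} = (u_i − a_{v+i})/2:
  u_0 = 5;  a_3 = 1;  u_1 = (u_0 − 1)/2 = 2
  u_1 = 2;  a_4 = 0;  u_2 = (u_1 − 0)/2 = 1
Digits: (0, 0, 0, 1, 0).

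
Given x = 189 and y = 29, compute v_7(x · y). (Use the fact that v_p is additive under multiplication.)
v_7(5481) = 1

v_p(x) = 1 (factor: 189 = 7^1 · 27); v_p(y) = 0 (factor: 29 = 7^0 · 29). Additivity: v_p(xy) = v_p(x) + v_p(y) = 1 + 0 = 1. (Direct check: xy = 5481 = 7^1 · (783).)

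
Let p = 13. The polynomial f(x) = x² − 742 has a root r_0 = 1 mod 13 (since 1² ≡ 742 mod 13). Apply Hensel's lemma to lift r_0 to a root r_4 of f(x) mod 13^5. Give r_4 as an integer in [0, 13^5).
r_4 = 22088 (mod 371293)

Hensel's recurrence: r_{i+1} = r_i − f(r_i)·(f′(r_i))^{-1} mod 13^{i+2}, with f′(x) = 2x. Iterate:
  r_0 = 1 (mod 13)
  r_1 = 118 (mod 169)
  r_2 = 118 (mod 2197)
  r_3 = 22088 (mod 28561)
  r_4 = 22088 (mod 371293)
Final: r_4 = 22088, and one checks f(r_4) ≡ 0 mod 13^5.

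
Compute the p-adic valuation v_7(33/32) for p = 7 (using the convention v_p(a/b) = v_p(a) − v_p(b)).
v_7(33/32) = 0

Factor powers of 7 from the numerator and denominator of the reduced fraction: 33 = 7^0 · 33 and 32 = 7^0 · 32. Apply v_p(a/b) = v_p(a) − v_p(b): v_7(33/32) = 0 − 0 = 0.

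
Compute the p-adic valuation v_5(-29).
v_5(-29) = 0

v_5(n) is the largest exponent k such that 5^k divides n. Factor out: -29 = -5^0 · 29. (Sign doesn't affect v_p.) So v_5(-29) = 0.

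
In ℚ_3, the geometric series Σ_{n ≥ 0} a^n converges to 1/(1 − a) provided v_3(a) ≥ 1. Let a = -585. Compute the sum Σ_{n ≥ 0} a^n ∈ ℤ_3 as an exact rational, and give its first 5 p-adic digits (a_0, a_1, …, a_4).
Σ a^n = 1/(1 − a) = 1/586;  first 5 digits = (1, 0, 1, 2, 2)

v_3(a) = 2 ≥ 1, so the series converges in ℤ_3 to 1/(1 − a) = 1/(1 − (-585)) = 1/586. Expand this rational in ℤ_3: compute digits iteratively via d_i = x_i mod 3, x_{i+1} = (x_i − d_i)/3. The first 5 digits are (1, 0, 1, 2, 2).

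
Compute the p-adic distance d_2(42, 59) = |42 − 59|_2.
d_2(42, 59) = 1

Step 1 — x − y = 42 − 59 = -17. Step 2 — v_2(-17) = 0 (factor: -17 = −(2^0 · 17); the sign does not affect v_p). Step 3 — |x − y|_2 = 2^{0} = 1.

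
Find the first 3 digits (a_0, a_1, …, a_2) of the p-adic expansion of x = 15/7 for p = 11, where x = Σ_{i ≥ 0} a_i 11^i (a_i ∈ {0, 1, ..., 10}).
(a_0, …, a_2) = (10, 4, 9)

v_11(15/7) = 0 (numerator and denominator both coprime to 11), so x ∈ ℤ_11^×. Compute digits iteratively via a_i = x_i mod 11, x_{i+1} = (x_i − a_i)/11, with x_0 = x:
  x_0 = 15/7;  a_0 = 10;  x_1 = (x_0 − 10)/11 = -5/7
  x_1 = -5/7;  a_1 = 4;  x_2 = (x_1 − 4)/11 = -3/7
  x_2 = -3/7;  a_2 = 9;  x_3 = (x_2 − 9)/11 = -6/7
Digits: (10, 4, 9).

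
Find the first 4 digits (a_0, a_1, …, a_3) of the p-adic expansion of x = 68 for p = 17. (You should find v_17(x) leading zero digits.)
(a_0, …, a_3) = (0, 4, 0, 0)

v_17(68) = 1, so a_0 = ... = a_0 = 0. Factor out: x = 17^1 · u with u = 4 a unit in ℤ_17. Expand u iteratively via a_{v+i} = u_i mod 17, u_{i+1} = (u_i − a_{v+i})/17:
  u_0 = 4;  a_1 = 4;  u_1 = (u_0 − 4)/17 = 0
  u_1 = 0;  a_2 = 0;  u_2 = (u_1 − 0)/17 = 0
  u_2 = 0;  a_3 = 0;  u_3 = (u_2 − 0)/17 = 0
Digits: (0, 4, 0, 0).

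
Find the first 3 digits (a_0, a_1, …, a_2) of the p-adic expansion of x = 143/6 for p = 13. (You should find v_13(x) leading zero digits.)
(a_0, …, a_2) = (0, 4, 2)

v_13(143/6) = 1, so a_0 = ... = a_0 = 0. Factor out: x = 13^1 · u with u = 11/6 a unit in ℤ_13. Expand u iteratively via a_{v+i} = u_i mod 13, u_{i+1} = (u_i − a_{v+i})/13:
  u_0 = 11/6;  a_1 = 4;  u_1 = (u_0 − 4)/13 = -1/6
  u_1 = -1/6;  a_2 = 2;  u_2 = (u_1 − 2)/13 = -1/6
Digits: (0, 4, 2).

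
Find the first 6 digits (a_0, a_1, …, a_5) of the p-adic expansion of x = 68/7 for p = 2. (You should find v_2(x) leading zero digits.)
(a_0, …, a_5) = (0, 0, 1, 1, 1, 0)

v_2(68/7) = 2, so a_0 = ... = a_1 = 0. Factor out: x = 2^2 · u with u = 17/7 a unit in ℤ_2. Expand u iteratively via a_{v+i} = u_i mod 2, u_{i+1} = (u_i − a_{v+i})/2:
  u_0 = 17/7;  a_2 = 1;  u_1 = (u_0 − 1)/2 = 5/7
  u_1 = 5/7;  a_3 = 1;  u_2 = (u_1 − 1)/2 = -1/7
  u_2 = -1/7;  a_4 = 1;  u_3 = (u_2 − 1)/2 = -4/7
  u_3 = -4/7;  a_5 = 0;  u_4 = (u_3 − 0)/2 = -2/7
Digits: (0, 0, 1, 1, 1, 0).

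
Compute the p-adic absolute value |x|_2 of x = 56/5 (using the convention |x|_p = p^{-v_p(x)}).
|56/5|_2 = 1/8

Step 1 — compute v_2(x) by factoring powers of 2 out of the numerator and denominator: v_2(56/5) = 3. Step 2 — apply |x|_p = p^{-v_p(x)} = 2^{-3} = 1/8.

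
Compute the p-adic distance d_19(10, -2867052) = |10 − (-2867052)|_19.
d_19(10, -2867052) = 1/130321

Step 1 — x − y = 10 − (-2867052) = 2867062. Step 2 — v_19(2867062) = 4 (factor: 2867062 = (19^4 · 22); the sign does not affect v_p). Step 3 — |x − y|_19 = 19^{-4} = 1/130321.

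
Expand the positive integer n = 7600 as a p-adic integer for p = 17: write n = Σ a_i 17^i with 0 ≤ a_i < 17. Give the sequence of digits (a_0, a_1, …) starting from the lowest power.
(a_0, a_1, …) = (1, 5, 9, 1)

Repeated division by 17 gives the digits low-to-high: 7600 = 1 + 5·17^1 + 9·17^2 + 1·17^3. Digit sequence: (1, 5, 9, 1).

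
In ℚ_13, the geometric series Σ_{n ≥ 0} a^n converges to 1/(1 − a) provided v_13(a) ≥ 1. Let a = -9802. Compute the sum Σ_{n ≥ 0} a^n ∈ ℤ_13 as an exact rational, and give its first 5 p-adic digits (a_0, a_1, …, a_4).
Σ a^n = 1/(1 − a) = 1/9803;  first 5 digits = (1, 0, 7, 8, 9)

v_13(a) = 2 ≥ 1, so the series converges in ℤ_13 to 1/(1 − a) = 1/(1 − (-9802)) = 1/9803. Expand this rational in ℤ_13: compute digits iteratively via d_i = x_i mod 13, x_{i+1} = (x_i − d_i)/13. The first 5 digits are (1, 0, 7, 8, 9).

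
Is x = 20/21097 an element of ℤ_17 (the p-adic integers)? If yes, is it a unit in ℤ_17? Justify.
x ∉ ℤ_17 (v_17(x) = -2 < 0)

ℤ_17 = {x ∈ ℚ_17 : v_17(x) ≥ 0} and ℤ_17^× = {x ∈ ℤ_17 : v_17(x) = 0}. Here v_17(20/21097) = v_17(num) − v_17(den) = -2; compare against these criteria.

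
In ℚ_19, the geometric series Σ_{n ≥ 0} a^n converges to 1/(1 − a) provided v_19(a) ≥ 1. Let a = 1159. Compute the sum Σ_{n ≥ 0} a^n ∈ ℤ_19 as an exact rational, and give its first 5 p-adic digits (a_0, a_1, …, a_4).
Σ a^n = 1/(1 − a) = -1/1158;  first 5 digits = (1, 4, 0, 13, 14)

v_19(a) = 1 ≥ 1, so the series converges in ℤ_19 to 1/(1 − a) = 1/(1 − 1159) = -1/1158. Expand this rational in ℤ_19: compute digits iteratively via d_i = x_i mod 19, x_{i+1} = (x_i − d_i)/19. The first 5 digits are (1, 4, 0, 13, 14).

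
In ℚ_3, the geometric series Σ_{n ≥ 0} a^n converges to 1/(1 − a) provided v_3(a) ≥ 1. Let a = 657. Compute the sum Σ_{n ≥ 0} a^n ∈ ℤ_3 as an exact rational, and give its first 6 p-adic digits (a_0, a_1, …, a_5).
Σ a^n = 1/(1 − a) = -1/656;  first 6 digits = (1, 0, 1, 0, 0, 0)

v_3(a) = 2 ≥ 1, so the series converges in ℤ_3 to 1/(1 − a) = 1/(1 − 657) = -1/656. Expand this rational in ℤ_3: compute digits iteratively via d_i = x_i mod 3, x_{i+1} = (x_i − d_i)/3. The first 6 digits are (1, 0, 1, 0, 0, 0).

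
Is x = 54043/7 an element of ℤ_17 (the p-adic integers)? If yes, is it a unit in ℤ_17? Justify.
x ∈ ℤ_17 but not a unit; v_17(x) = 3 > 0

ℤ_17 = {x ∈ ℚ_17 : v_17(x) ≥ 0} and ℤ_17^× = {x ∈ ℤ_17 : v_17(x) = 0}. Here v_17(54043/7) = v_17(num) − v_17(den) = 3; compare against these criteria.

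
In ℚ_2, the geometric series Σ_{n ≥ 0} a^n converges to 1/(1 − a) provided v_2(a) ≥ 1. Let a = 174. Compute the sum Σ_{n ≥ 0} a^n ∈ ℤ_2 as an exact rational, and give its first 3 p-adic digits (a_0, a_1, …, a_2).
Σ a^n = 1/(1 − a) = -1/173;  first 3 digits = (1, 1, 0)

v_2(a) = 1 ≥ 1, so the series converges in ℤ_2 to 1/(1 − a) = 1/(1 − 174) = -1/173. Expand this rational in ℤ_2: compute digits iteratively via d_i = x_i mod 2, x_{i+1} = (x_i − d_i)/2. The first 3 digits are (1, 1, 0).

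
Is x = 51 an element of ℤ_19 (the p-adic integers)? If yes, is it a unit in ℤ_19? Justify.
x ∈ ℤ_19^× (unit); v_19(x) = 0

ℤ_19 = {x ∈ ℚ_19 : v_19(x) ≥ 0} and ℤ_19^× = {x ∈ ℤ_19 : v_19(x) = 0}. Here v_19(51) = v_19(num) − v_19(den) = 0; compare against these criteria.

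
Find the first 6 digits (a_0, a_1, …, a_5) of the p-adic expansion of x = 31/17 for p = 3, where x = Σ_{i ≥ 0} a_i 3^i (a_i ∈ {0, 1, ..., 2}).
(a_0, …, a_5) = (2, 1, 0, 2, 0, 1)

v_3(31/17) = 0 (numerator and denominator both coprime to 3), so x ∈ ℤ_3^×. Compute digits iteratively via a_i = x_i mod 3, x_{i+1} = (x_i − a_i)/3, with x_0 = x:
  x_0 = 31/17;  a_0 = 2;  x_1 = (x_0 − 2)/3 = -1/17
  x_1 = -1/17;  a_1 = 1;  x_2 = (x_1 − 1)/3 = -6/17
  x_2 = -6/17;  a_2 = 0;  x_3 = (x_2 − 0)/3 = -2/17
  x_3 = -2/17;  a_3 = 2;  x_4 = (x_3 − 2)/3 = -12/17
  x_4 = -12/17;  a_4 = 0;  x_5 = (x_4 − 0)/3 = -4/17
  x_5 = -4/17;  a_5 = 1;  x_6 = (x_5 − 1)/3 = -7/17
Digits: (2, 1, 0, 2, 0, 1).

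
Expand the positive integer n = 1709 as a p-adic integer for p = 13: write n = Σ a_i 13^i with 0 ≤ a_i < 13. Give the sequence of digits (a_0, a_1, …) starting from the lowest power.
(a_0, a_1, …) = (6, 1, 10)

Repeated division by 13 gives the digits low-to-high: 1709 = 6 + 1·13^1 + 10·13^2. Digit sequence: (6, 1, 10).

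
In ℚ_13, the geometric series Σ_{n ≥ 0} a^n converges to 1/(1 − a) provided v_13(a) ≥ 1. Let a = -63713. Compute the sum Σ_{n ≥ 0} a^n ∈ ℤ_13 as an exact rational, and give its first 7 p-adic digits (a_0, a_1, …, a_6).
Σ a^n = 1/(1 − a) = 1/63714;  first 7 digits = (1, 0, 0, 10, 10, 12, 8)

v_13(a) = 3 ≥ 1, so the series converges in ℤ_13 to 1/(1 − a) = 1/(1 − (-63713)) = 1/63714. Expand this rational in ℤ_13: compute digits iteratively via d_i = x_i mod 13, x_{i+1} = (x_i − d_i)/13. The first 7 digits are (1, 0, 0, 10, 10, 12, 8).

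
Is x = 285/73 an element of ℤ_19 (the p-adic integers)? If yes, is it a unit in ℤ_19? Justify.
x ∈ ℤ_19 but not a unit; v_19(x) = 1 > 0

ℤ_19 = {x ∈ ℚ_19 : v_19(x) ≥ 0} and ℤ_19^× = {x ∈ ℤ_19 : v_19(x) = 0}. Here v_19(285/73) = v_19(num) − v_19(den) = 1; compare against these criteria.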